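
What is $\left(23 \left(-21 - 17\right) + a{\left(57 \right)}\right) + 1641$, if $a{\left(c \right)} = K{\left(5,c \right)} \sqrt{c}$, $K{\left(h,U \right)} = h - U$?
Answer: $767 - 52 \sqrt{57} \approx 374.41$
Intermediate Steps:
$a{\left(c \right)} = \sqrt{c} \left(5 - c\right)$ ($a{\left(c \right)} = \left(5 - c\right) \sqrt{c} = \sqrt{c} \left(5 - c\right)$)
$\left(23 \left(-21 - 17\right) + a{\left(57 \right)}\right) + 1641 = \left(23 \left(-21 - 17\right) + \sqrt{57} \left(5 - 57\right)\right) + 1641 = \left(23 \left(-38\right) + \sqrt{57} \left(5 - 57\right)\right) + 1641 = \left(-874 + \sqrt{57} \left(-52\right)\right) + 1641 = \left(-874 - 52 \sqrt{57}\right) + 1641 = 767 - 52 \sqrt{57}$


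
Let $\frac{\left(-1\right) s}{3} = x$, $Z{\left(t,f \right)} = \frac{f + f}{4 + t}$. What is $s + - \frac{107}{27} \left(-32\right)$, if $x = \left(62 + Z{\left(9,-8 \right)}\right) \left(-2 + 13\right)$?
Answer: $- \frac{659378}{351} \approx -1878.6$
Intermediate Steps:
$Z{\left(t,f \right)} = \frac{2 f}{4 + t}$
$x = \frac{8690}{13}$ ($x = \left(62 + 2 \left(-8\right) \frac{1}{4 + 9}\right) \left(-2 + 13\right) = \left(62 + 2 \left(-8\right) \frac{1}{13}\right) 11 = \left(62 - \frac{16}{13}\right) 11 = \frac{790}{13} \cdot 11 = \frac{8690}{13} \approx 668.46$)
$s = - \frac{26070}{13}$ ($s = \left(-3\right) \frac{8690}{13} = - \frac{26070}{13} \approx -2005.4$)
$s + - \frac{107}{27} \left(-32\right) = - \frac{26070}{13} + - \frac{107}{27} \left(-32\right) = - \frac{26070}{13} + \left(-107\right) \frac{1}{27} \left(-32\right) = - \frac{26070}{13} - - \frac{3424}{27} = - \frac{26070}{13} + \frac{3424}{27} = - \frac{659378}{351}$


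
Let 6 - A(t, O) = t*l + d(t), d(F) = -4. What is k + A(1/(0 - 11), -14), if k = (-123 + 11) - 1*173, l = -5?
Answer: -3030/11 ≈ -275.45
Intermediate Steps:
A(t, O) = 10 + 5*t (A(t, O) = 6 - (t*(-5) - 4) = 6 - (-5*t - 4) = 6 - (-4 - 5*t) = 6 + (4 + 5*t) = 10 + 5*t)
k = -285 (k = -112 - 173 = -285)
k + A(1/(0 - 11), -14) = -285 + (10 + 5/(0 - 11)) = -285 + (10 + 5/(-11)) = -285 + (10 + 5*(-1/11)) = -285 + (10 - 5/11) = -285 + 105/11 = -3030/11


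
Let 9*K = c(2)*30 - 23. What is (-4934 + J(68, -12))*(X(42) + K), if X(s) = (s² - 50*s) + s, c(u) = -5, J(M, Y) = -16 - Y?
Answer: 4640074/3 ≈ 1.5467e+6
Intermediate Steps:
K = -173/9 (K = (-5*30 - 23)/9 = (-150 - 23)/9 = (⅑)*(-173) = -173/9 ≈ -19.222)
X(s) = s² - 49*s
(-4934 + J(68, -12))*(X(42) + K) = (-4934 + (-16 - 1*(-12)))*(42*(-49 + 42) - 173/9) = (-4934 + (-16 + 12))*(42*(-7) - 173/9) = (-4934 - 4)*(-294 - 173/9) = -4938*(-2819/9) = 4640074/3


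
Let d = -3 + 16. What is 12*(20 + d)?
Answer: 396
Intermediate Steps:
d = 13
12*(20 + d) = 12*(20 + 13) = 12*33 = 396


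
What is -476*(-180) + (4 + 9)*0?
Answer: 85680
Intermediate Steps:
-476*(-180) + (4 + 9)*0 = 85680 + 13*0 = 85680 + 0 = 85680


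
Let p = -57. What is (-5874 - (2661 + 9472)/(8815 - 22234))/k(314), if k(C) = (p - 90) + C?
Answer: -78811073/2240973 ≈ -35.168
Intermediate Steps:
k(C) = -147 + C (k(C) = (-57 - 90) + C = -147 + C)
(-5874 - (2661 + 9472)/(8815 - 22234))/k(314) = (-5874 - (2661 + 9472)/(8815 - 22234))/(-147 + 314) = (-5874 - 12133/(-13419))/167 = (-5874 - 12133*(-1)/13419)*(1/167) = (-5874 - 1*(-12133/13419))*(1/167) = (-5874 + 12133/13419)*(1/167) = -78811073/13419*1/167 = -78811073/2240973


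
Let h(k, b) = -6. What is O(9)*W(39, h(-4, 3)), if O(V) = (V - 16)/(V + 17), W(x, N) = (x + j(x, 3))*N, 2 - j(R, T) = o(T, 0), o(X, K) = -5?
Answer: 966/13 ≈ 74.308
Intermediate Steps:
j(R, T) = 7 (j(R, T) = 2 - 1*(-5) = 2 + 5 = 7)
W(x, N) = N*(7 + x) (W(x, N) = (x + 7)*N = (7 + x)*N = N*(7 + x))
O(V) = (-16 + V)/(17 + V)
O(9)*W(39, h(-4, 3)) = ((-16 + 9)/(17 + 9))*(-6*(7 + 39)) = (-7/26)*(-6*46) = ((1/26)*(-7))*(-276) = -7/26*(-276) = 966/13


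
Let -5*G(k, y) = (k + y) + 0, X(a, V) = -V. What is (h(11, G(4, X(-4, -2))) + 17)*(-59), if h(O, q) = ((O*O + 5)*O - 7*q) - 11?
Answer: -413118/5 ≈ -82624.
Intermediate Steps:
G(k, y) = -k/5 - y/5 (G(k, y) = -((k + y) + 0)/5 = -(k + y)/5 = -k/5 - y/5)
h(O, q) = -11 - 7*q + O*(5 + O**2) (h(O, q) = ((O**2 + 5)*O - 7*q) - 11 = ((5 + O**2)*O - 7*q) - 11 = (O*(5 + O**2) - 7*q) - 11 = (-7*q + O*(5 + O**2)) - 11 = -11 - 7*q + O*(5 + O**2))
(h(11, G(4, X(-4, -2))) + 17)*(-59) = ((-11 + 11**3 - 7*(-1/5*4 - (-1)*(-2)/5) + 5*11) + 17)*(-59) = ((-11 + 1331 - 7*(-4/5 - 1/5*2) + 55) + 17)*(-59) = ((-11 + 1331 - 7*(-4/5 - 2/5) + 55) + 17)*(-59) = ((-11 + 1331 - 7*(-6/5) + 55) + 17)*(-59) = ((-11 + 1331 + 42/5 + 55) + 17)*(-59) = (6917/5 + 17)*(-59) = (7002/5)*(-59) = -413118/5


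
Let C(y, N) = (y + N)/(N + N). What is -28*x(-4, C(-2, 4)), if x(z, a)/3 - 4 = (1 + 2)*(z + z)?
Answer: 1680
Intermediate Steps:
C(y, N) = (N + y)/(2*N) (C(y, N) = (N + y)/((2*N)) = (N + y)*(1/(2*N)) = (N + y)/(2*N))
x(z, a) = 12 + 18*z (x(z, a) = 12 + 3*((1 + 2)*(z + z)) = 12 + 3*(3*(2*z)) = 12 + 3*(6*z) = 12 + 18*z)
-28*x(-4, C(-2, 4)) = -28*(12 + 18*(-4)) = -28*(12 - 72) = -28*(-60) = 1680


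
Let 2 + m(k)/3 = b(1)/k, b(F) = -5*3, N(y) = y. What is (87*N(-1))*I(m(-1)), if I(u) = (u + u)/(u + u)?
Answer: -87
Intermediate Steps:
b(F) = -15
m(k) = -6 - 45/k (m(k) = -6 + 3*(-15/k) = -6 - 45/k)
I(u) = 1 (I(u) = (2*u)/((2*u)) = (2*u)*(1/(2*u)) = 1)
(87*N(-1))*I(m(-1)) = (87*(-1))*1 = -87*1 = -87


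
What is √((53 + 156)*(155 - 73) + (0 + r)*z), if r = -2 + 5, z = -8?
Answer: √17114 ≈ 130.82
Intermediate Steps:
r = 3
√((53 + 156)*(155 - 73) + (0 + r)*z) = √((53 + 156)*(155 - 73) + (0 + 3)*(-8)) = √(209*82 + 3*(-8)) = √(17138 - 24) = √17114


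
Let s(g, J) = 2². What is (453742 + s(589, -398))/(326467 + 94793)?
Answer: 226873/210630 ≈ 1.0771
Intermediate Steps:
s(g, J) = 4
(453742 + s(589, -398))/(326467 + 94793) = (453742 + 4)/(326467 + 94793) = 453746/421260 = 453746*(1/421260) = 226873/210630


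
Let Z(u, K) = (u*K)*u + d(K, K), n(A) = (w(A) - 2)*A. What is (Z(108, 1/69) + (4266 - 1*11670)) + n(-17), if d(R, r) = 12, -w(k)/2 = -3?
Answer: -167692/23 ≈ -7291.0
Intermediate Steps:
w(k) = 6 (w(k) = -2*(-3) = 6)
n(A) = 4*A (n(A) = (6 - 2)*A = 4*A)
Z(u, K) = 12 + K*u**2 (Z(u, K) = (u*K)*u + 12 = (K*u)*u + 12 = K*u**2 + 12 = 12 + K*u**2)
(Z(108, 1/69) + (4266 - 1*11670)) + n(-17) = ((12 + 108**2/69) + (4266 - 1*11670)) + 4*(-17) = ((12 + (1/69)*11664) + (4266 - 11670)) - 68 = ((12 + 3888/23) - 7404) - 68 = (4164/23 - 7404) - 68 = -166128/23 - 68 = -167692/23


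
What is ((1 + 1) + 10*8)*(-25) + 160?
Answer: -1890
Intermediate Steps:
((1 + 1) + 10*8)*(-25) + 160 = (2 + 80)*(-25) + 160 = 82*(-25) + 160 = -2050 + 160 = -1890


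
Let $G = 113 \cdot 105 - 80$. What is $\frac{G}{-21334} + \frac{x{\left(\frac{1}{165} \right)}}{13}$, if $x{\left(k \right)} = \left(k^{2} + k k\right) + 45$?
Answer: $\frac{21965853293}{7550635950} \approx 2.9091$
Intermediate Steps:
$x{\left(k \right)} = 45 + 2 k^{2}$ ($x{\left(k \right)} = \left(k^{2} + k^{2}\right) + 45 = 2 k^{2} + 45 = 45 + 2 k^{2}$)
$G = 11785$ ($G = 11865 - 80 = 11785$)
$\frac{G}{-21334} + \frac{x{\left(\frac{1}{165} \right)}}{13} = \frac{11785}{-21334} + \frac{45 + 2 \left(\frac{1}{165}\right)^{2}}{13} = 11785 \left(- \frac{1}{21334}\right) + \left(45 + \frac{2}{27225}\right) \frac{1}{13} = - \frac{11785}{21334} + \left(45 + 2 \cdot \frac{1}{27225}\right) \frac{1}{13} = - \frac{11785}{21334} + \left(45 + \frac{2}{27225}\right) \frac{1}{13} = - \frac{11785}{21334} + \frac{1225127}{27225} \cdot \frac{1}{13} = - \frac{11785}{21334} + \frac{1225127}{353925} = \frac{21965853293}{7550635950}$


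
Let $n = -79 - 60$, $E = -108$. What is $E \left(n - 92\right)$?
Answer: $24948$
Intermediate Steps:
$n = -139$ ($n = -79 - 60 = -139$)
$E \left(n - 92\right) = - 108 \left(-139 - 92\right) = \left(-108\right) \left(-231\right) = 24948$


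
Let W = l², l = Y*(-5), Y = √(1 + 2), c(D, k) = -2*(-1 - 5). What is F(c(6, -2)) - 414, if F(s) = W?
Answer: -339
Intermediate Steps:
c(D, k) = 12 (c(D, k) = -2*(-6) = 12)
Y = √3 ≈ 1.7320
l = -5*√3 (l = √3*(-5) = -5*√3 ≈ -8.6602)
W = 75 (W = (-5*√3)² = 75)
F(s) = 75
F(c(6, -2)) - 414 = 75 - 414 = -339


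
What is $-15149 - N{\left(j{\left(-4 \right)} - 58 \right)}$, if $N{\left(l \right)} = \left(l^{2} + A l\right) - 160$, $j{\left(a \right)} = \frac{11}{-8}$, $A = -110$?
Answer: $- \frac{1602921}{64} \approx -25046.0$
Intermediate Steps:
$j{\left(a \right)} = - \frac{11}{8}$ ($j{\left(a \right)} = 11 \left(- \frac{1}{8}\right) = - \frac{11}{8}$)
$N{\left(l \right)} = -160 + l^{2} - 110 l$ ($N{\left(l \right)} = \left(l^{2} - 110 l\right) - 160 = -160 + l^{2} - 110 l$)
$-15149 - N{\left(j{\left(-4 \right)} - 58 \right)} = -15149 - \left(-160 + \left(- \frac{11}{8} - 58\right)^{2} - 110 \left(- \frac{11}{8} - 58\right)\right) = -15149 - \left(-160 + \left(- \frac{475}{8}\right)^{2} - - \frac{26125}{4}\right) = -15149 - \left(-160 + \frac{225625}{64} + \frac{26125}{4}\right) = -15149 - \frac{633385}{64} = - \frac{1602921}{64}$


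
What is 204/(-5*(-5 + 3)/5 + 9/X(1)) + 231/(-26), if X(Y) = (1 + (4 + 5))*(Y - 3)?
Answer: 98919/806 ≈ 122.73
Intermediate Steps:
X(Y) = -30 + 10*Y (X(Y) = (1 + 9)*(-3 + Y) = 10*(-3 + Y) = -30 + 10*Y)
204/(-5*(-5 + 3)/5 + 9/X(1)) + 231/(-26) = 204/(-5*(-5 + 3)/5 + 9/(-30 + 10*1)) + 231/(-26) = 204/(-5*(-2)*(⅕) + 9/(-30 + 10)) + 231*(-1/26) = 204/(10*(⅕) + 9/(-20)) - 231/26 = 204/(2 + 9*(-1/20)) - 231/26 = 204/(2 - 9/20) - 231/26 = 204/(31/20) - 231/26 = 204*(20/31) - 231/26 = 4080/31 - 231/26 = 98919/806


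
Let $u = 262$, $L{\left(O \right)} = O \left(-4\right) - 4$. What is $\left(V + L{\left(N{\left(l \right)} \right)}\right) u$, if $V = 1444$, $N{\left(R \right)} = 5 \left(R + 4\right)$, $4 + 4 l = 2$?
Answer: $358940$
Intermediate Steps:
$l = - \frac{1}{2}$ ($l = -1 + \frac{1}{4} \cdot 2 = -1 + \frac{1}{2} = - \frac{1}{2} \approx -0.5$)
$N{\left(R \right)} = 20 + 5 R$ ($N{\left(R \right)} = 5 \left(4 + R\right) = 20 + 5 R$)
$L{\left(O \right)} = -4 - 4 O$ ($L{\left(O \right)} = - 4 O - 4 = -4 - 4 O$)
$\left(V + L{\left(N{\left(l \right)} \right)}\right) u = \left(1444 - \left(4 + 4 \left(20 + 5 \left(- \frac{1}{2}\right)\right)\right)\right) 262 = \left(1444 - \left(4 + 4 \left(20 - \frac{5}{2}\right)\right)\right) 262 = \left(1444 - 74\right) 262 = 1370 \cdot 262 = 358940$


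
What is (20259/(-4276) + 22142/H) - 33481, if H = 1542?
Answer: -110348306969/3296796 ≈ -33471.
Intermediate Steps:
(20259/(-4276) + 22142/H) - 33481 = (20259/(-4276) + 22142/1542) - 33481 = (20259*(-1/4276) + 22142*(1/1542)) - 33481 = (-20259/4276 + 11071/771) - 33481 = 31719907/3296796 - 33481 = -110348306969/3296796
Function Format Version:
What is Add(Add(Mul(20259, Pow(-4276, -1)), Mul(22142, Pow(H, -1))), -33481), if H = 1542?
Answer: Rational(-110348306969, 3296796) ≈ -33471.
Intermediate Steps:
Add(Add(Mul(20259, Pow(-4276, -1)), Mul(22142, Pow(H, -1))), -33481) = Add(Add(Mul(20259, Pow(-4276, -1)), Mul(22142, Pow(1542, -1))), -33481) = Add(Add(Mul(20259, Rational(-1, 4276)), Mul(22142, Rational(1, 1542))), -33481) = Add(Add(Rational(-20259, 4276), Rational(11071, 771)), -33481) = Add(Rational(31719907, 3296796), -33481) = Rational(-110348306969, 3296796)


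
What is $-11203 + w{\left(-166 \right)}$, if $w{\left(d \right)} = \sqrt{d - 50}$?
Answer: $-11203 + 6 i \sqrt{6} \approx -11203.0 + 14.697 i$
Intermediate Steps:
$w{\left(d \right)} = \sqrt{-50 + d}$
$-11203 + w{\left(-166 \right)} = -11203 + \sqrt{-50 - 166} = -11203 + \sqrt{-216} = -11203 + 6 i \sqrt{6}$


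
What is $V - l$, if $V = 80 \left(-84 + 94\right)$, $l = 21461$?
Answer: $-20661$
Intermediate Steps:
$V = 800$ ($V = 80 \cdot 10 = 800$)
$V - l = 800 - 21461 = -20661$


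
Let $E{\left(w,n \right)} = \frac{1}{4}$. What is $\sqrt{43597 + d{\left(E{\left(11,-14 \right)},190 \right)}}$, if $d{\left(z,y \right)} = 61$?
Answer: $\sqrt{43658} \approx 208.95$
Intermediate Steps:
$E{\left(w,n \right)} = \frac{1}{4}$
$\sqrt{43597 + d{\left(E{\left(11,-14 \right)},190 \right)}} = \sqrt{43597 + 61} = \sqrt{43658}$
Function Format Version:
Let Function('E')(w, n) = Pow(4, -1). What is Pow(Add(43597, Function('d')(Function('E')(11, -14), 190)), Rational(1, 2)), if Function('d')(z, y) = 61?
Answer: Pow(43658, Rational(1, 2)) ≈ 208.95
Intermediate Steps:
Function('E')(w, n) = Rational(1, 4)
Pow(Add(43597, Function('d')(Function('E')(11, -14), 190)), Rational(1, 2)) = Pow(Add(43597, 61), Rational(1, 2)) = Pow(43658, Rational(1, 2))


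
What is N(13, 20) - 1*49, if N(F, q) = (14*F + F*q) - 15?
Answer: 378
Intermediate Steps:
N(F, q) = -15 + 14*F + F*q
N(13, 20) - 1*49 = (-15 + 14*13 + 13*20) - 1*49 = (-15 + 182 + 260) - 49 = 427 - 49 = 378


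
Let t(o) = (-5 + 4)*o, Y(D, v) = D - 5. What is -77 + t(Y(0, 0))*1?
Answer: -72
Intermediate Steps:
Y(D, v) = -5 + D
t(o) = -o
-77 + t(Y(0, 0))*1 = -77 - (-5 + 0)*1 = -77 - 1*(-5)*1 = -77 + 5*1 = -77 + 5 = -72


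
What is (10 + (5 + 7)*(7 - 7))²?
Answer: 100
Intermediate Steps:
(10 + (5 + 7)*(7 - 7))² = (10 + 12*0)² = (10 + 0)² = 10² = 100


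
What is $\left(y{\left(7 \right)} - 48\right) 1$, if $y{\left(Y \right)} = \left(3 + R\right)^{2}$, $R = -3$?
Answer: $-48$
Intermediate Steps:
$y{\left(Y \right)} = 0$ ($y{\left(Y \right)} = \left(3 - 3\right)^{2} = 0^{2} = 0$)
$\left(y{\left(7 \right)} - 48\right) 1 = \left(0 - 48\right) 1 = \left(-48\right) 1 = -48$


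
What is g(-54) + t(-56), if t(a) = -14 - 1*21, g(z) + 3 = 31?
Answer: -7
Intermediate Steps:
g(z) = 28 (g(z) = -3 + 31 = 28)
t(a) = -35 (t(a) = -14 - 21 = -35)
g(-54) + t(-56) = 28 - 35 = -7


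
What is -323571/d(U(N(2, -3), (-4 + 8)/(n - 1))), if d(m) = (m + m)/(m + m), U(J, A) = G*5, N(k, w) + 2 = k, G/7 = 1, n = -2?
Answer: -323571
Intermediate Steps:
G = 7 (G = 7*1 = 7)
N(k, w) = -2 + k
U(J, A) = 35 (U(J, A) = 7*5 = 35)
d(m) = 1 (d(m) = (2*m)/((2*m)) = (2*m)*(1/(2*m)) = 1)
-323571/d(U(N(2, -3), (-4 + 8)/(n - 1))) = -323571/1 = -323571*1 = -323571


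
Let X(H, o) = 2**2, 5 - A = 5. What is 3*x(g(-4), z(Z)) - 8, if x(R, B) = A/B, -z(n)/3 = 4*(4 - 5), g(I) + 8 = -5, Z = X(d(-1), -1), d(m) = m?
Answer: -8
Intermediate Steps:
A = 0 (A = 5 - 1*5 = 5 - 5 = 0)
X(H, o) = 4
Z = 4
g(I) = -13 (g(I) = -8 - 5 = -13)
z(n) = 12 (z(n) = -12*(4 - 5) = -12*(-1) = -3*(-4) = 12)
x(R, B) = 0 (x(R, B) = 0/B = 0)
3*x(g(-4), z(Z)) - 8 = 3*0 - 8 = 0 - 8 = -8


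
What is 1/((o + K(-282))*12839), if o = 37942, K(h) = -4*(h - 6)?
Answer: 1/501927866 ≈ 1.9923e-9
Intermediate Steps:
K(h) = 24 - 4*h (K(h) = -4*(-6 + h) = 24 - 4*h)
1/((o + K(-282))*12839) = 1/((37942 + (24 - 4*(-282)))*12839) = (1/12839)/(37942 + (24 + 1128)) = (1/12839)/(37942 + 1152) = (1/12839)/39094 = (1/39094)*(1/12839) = 1/501927866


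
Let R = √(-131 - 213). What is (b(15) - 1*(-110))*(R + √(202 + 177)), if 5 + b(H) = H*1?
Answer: 120*√379 + 240*I*√86 ≈ 2336.2 + 2225.7*I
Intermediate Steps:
R = 2*I*√86 (R = √(-344) = 2*I*√86 ≈ 18.547*I)
b(H) = -5 + H (b(H) = -5 + H*1 = -5 + H)
(b(15) - 1*(-110))*(R + √(202 + 177)) = ((-5 + 15) - 1*(-110))*(2*I*√86 + √(202 + 177)) = (10 + 110)*(2*I*√86 + √379) = 120*(√379 + 2*I*√86) = 120*√379 + 240*I*√86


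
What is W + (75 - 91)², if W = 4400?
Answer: 4656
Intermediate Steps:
W + (75 - 91)² = 4400 + (75 - 91)² = 4400 + (-16)² = 4400 + 256 = 4656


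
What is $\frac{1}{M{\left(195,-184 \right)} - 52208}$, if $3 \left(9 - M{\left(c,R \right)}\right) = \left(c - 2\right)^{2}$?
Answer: $- \frac{3}{193846} \approx -1.5476 \cdot 10^{-5}$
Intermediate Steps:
$M{\left(c,R \right)} = 9 - \frac{\left(-2 + c\right)^{2}}{3}$ ($M{\left(c,R \right)} = 9 - \frac{\left(c - 2\right)^{2}}{3} = 9 - \frac{\left(-2 + c\right)^{2}}{3}$)
$\frac{1}{M{\left(195,-184 \right)} - 52208} = \frac{1}{\left(9 - \frac{\left(-2 + 195\right)^{2}}{3}\right) - 52208} = \frac{1}{\left(9 - \frac{193^{2}}{3}\right) - 52208} = \frac{1}{\left(9 - \frac{37249}{3}\right) - 52208} = \frac{1}{- \frac{37222}{3} - 52208} = \frac{1}{- \frac{193846}{3}} = - \frac{3}{193846}$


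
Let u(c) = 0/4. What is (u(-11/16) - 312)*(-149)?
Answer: 46488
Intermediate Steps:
u(c) = 0 (u(c) = 0*(¼) = 0)
(u(-11/16) - 312)*(-149) = (0 - 312)*(-149) = -312*(-149) = 46488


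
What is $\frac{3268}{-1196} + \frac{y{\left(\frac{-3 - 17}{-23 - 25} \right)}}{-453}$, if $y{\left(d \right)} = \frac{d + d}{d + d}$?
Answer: $- \frac{370400}{135447} \approx -2.7346$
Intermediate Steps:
$y{\left(d \right)} = 1$ ($y{\left(d \right)} = \frac{2 d}{2 d} = 2 d \frac{1}{2 d} = 1$)
$\frac{3268}{-1196} + \frac{y{\left(\frac{-3 - 17}{-23 - 25} \right)}}{-453} = \frac{3268}{-1196} + 1 \frac{1}{-453} = 3268 \left(- \frac{1}{1196}\right) + 1 \left(- \frac{1}{453}\right) = - \frac{817}{299} - \frac{1}{453} = - \frac{370400}{135447}$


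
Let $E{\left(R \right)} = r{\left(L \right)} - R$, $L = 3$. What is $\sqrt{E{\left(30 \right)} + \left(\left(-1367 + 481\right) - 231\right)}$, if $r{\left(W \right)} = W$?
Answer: $2 i \sqrt{286} \approx 33.823 i$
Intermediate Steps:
$E{\left(R \right)} = 3 - R$
$\sqrt{E{\left(30 \right)} + \left(\left(-1367 + 481\right) - 231\right)} = \sqrt{\left(3 - 30\right) + \left(\left(-1367 + 481\right) - 231\right)} = \sqrt{\left(3 - 30\right) - 1117} = \sqrt{-27 - 1117} = \sqrt{-1144} = 2 i \sqrt{286}$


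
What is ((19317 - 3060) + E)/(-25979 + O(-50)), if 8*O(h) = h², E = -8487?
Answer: -5180/17111 ≈ -0.30273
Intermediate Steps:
O(h) = h²/8
((19317 - 3060) + E)/(-25979 + O(-50)) = ((19317 - 3060) - 8487)/(-25979 + (⅛)*(-50)²) = (16257 - 8487)/(-25979 + (⅛)*2500) = 7770/(-25979 + 625/2) = 7770/(-51333/2) = 7770*(-2/51333) = -5180/17111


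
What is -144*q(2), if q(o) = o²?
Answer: -576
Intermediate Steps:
-144*q(2) = -144*2² = -144*4 = -576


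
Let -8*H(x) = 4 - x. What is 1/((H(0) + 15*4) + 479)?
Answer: 2/1077 ≈ 0.0018570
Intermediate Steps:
H(x) = -½ + x/8 (H(x) = -(4 - x)/8 = -½ + x/8)
1/((H(0) + 15*4) + 479) = 1/(((-½ + (⅛)*0) + 15*4) + 479) = 1/(((-½ + 0) + 60) + 479) = 1/((-½ + 60) + 479) = 1/(119/2 + 479) = 1/(1077/2) = 2/1077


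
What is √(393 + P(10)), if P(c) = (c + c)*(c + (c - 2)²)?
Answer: √1873 ≈ 43.278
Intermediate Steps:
P(c) = 2*c*(c + (-2 + c)²) (P(c) = (2*c)*(c + (-2 + c)²) = 2*c*(c + (-2 + c)²))
√(393 + P(10)) = √(393 + 2*10*(10 + (-2 + 10)²)) = √(393 + 2*10*(10 + 8²)) = √(393 + 2*10*(10 + 64)) = √(393 + 2*10*74) = √(393 + 1480) = √1873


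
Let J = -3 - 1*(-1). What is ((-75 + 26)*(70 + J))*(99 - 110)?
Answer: 36652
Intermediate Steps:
J = -2 (J = -3 + 1 = -2)
((-75 + 26)*(70 + J))*(99 - 110) = ((-75 + 26)*(70 - 2))*(99 - 110) = -49*68*(-11) = -3332*(-11) = 36652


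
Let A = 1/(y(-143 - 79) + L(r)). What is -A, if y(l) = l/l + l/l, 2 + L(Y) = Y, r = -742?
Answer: 1/742 ≈ 0.0013477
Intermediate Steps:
L(Y) = -2 + Y
y(l) = 2 (y(l) = 1 + 1 = 2)
A = -1/742 (A = 1/(2 + (-2 - 742)) = 1/(2 - 744) = 1/(-742) = -1/742 ≈ -0.0013477)
-A = -1*(-1/742) = 1/742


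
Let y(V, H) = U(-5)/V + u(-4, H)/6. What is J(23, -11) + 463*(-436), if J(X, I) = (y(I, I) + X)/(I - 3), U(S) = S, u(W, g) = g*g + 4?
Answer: -186528955/924 ≈ -2.0187e+5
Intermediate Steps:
u(W, g) = 4 + g² (u(W, g) = g² + 4 = 4 + g²)
y(V, H) = ⅔ - 5/V + H²/6 (y(V, H) = -5/V + (4 + H²)/6 = -5/V + (4 + H²)*(⅙) = -5/V + (⅔ + H²/6) = ⅔ - 5/V + H²/6)
J(X, I) = (X + (-30 + I*(4 + I²))/(6*I))/(-3 + I) (J(X, I) = ((-30 + I*(4 + I²))/(6*I) + X)/(I - 3) = (X + (-30 + I*(4 + I²))/(6*I))/(-3 + I))
J(23, -11) + 463*(-436) = (-5 - 11*23 + (⅙)*(-11)*(4 + (-11)²))/((-11)*(-3 - 11)) + 463*(-436) = -1/11*(-5 - 253 + (⅙)*(-11)*(4 + 121))/(-14) - 201868 = -1/11*(-1/14)*(-5 - 253 + (⅙)*(-11)*125) - 201868 = -1/11*(-1/14)*(-5 - 253 - 1375/6) - 201868 = -1/11*(-1/14)*(-2923/6) - 201868 = -2923/924 - 201868 = -186528955/924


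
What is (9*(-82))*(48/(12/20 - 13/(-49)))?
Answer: -2169720/53 ≈ -40938.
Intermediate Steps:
(9*(-82))*(48/(12/20 - 13/(-49))) = -35424/(12*(1/20) - 13*(-1/49)) = -35424/(⅗ + 13/49) = -35424/212/245 = -35424*245/212 = -738*2940/53 = -2169720/53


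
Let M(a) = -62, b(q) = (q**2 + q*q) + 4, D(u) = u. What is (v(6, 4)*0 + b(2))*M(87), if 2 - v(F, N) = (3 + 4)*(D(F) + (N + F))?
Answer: -744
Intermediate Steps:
b(q) = 4 + 2*q**2 (b(q) = (q**2 + q**2) + 4 = 2*q**2 + 4 = 4 + 2*q**2)
v(F, N) = 2 - 14*F - 7*N (v(F, N) = 2 - (3 + 4)*(F + (N + F)) = 2 - 7*(F + (F + N)) = 2 - 7*(N + 2*F) = 2 - (7*N + 14*F) = 2 + (-14*F - 7*N) = 2 - 14*F - 7*N)
(v(6, 4)*0 + b(2))*M(87) = ((2 - 14*6 - 7*4)*0 + (4 + 2*2**2))*(-62) = ((2 - 84 - 28)*0 + (4 + 2*4))*(-62) = (-110*0 + (4 + 8))*(-62) = (0 + 12)*(-62) = 12*(-62) = -744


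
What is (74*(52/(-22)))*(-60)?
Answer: 115440/11 ≈ 10495.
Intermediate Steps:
(74*(52/(-22)))*(-60) = (74*(52*(-1/22)))*(-60) = (74*(-26/11))*(-60) = -1924/11*(-60) = 115440/11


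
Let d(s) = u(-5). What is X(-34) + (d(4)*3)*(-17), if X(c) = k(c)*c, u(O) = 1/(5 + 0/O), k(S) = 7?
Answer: -1241/5 ≈ -248.20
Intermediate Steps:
u(O) = 1/5 (u(O) = 1/(5 + 0) = 1/5)
d(s) = 1/5
X(c) = 7*c
X(-34) + (d(4)*3)*(-17) = 7*(-34) + ((1/5)*3)*(-17) = -238 + (3/5)*(-17) = -238 - 51/5 = -1241/5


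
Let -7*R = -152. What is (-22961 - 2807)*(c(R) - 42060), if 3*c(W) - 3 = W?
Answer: 22755385816/21 ≈ 1.0836e+9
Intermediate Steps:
R = 152/7 (R = -⅐*(-152) = 152/7 ≈ 21.714)
c(W) = 1 + W/3
(-22961 - 2807)*(c(R) - 42060) = (-22961 - 2807)*((1 + (⅓)*(152/7)) - 42060) = -25768*((1 + 152/21) - 42060) = -25768*(173/21 - 42060) = -25768*(-883087/21) = 22755385816/21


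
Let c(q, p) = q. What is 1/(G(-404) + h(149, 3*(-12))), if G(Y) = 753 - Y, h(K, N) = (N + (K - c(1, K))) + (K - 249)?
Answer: 1/1169 ≈ 0.00085543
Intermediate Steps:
h(K, N) = -250 + N + 2*K (h(K, N) = (N + (K - 1*1)) + (K - 249) = (N + (K - 1)) + (-249 + K) = (N + (-1 + K)) + (-249 + K) = (-1 + K + N) + (-249 + K) = -250 + N + 2*K)
1/(G(-404) + h(149, 3*(-12))) = 1/((753 - 1*(-404)) + (-250 + 3*(-12) + 2*149)) = 1/((753 + 404) + (-250 - 36 + 298)) = 1/(1157 + 12) = 1/1169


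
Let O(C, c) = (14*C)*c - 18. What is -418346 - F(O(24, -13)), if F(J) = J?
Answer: -413960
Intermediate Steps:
O(C, c) = -18 + 14*C*c (O(C, c) = 14*C*c - 18 = -18 + 14*C*c)
-418346 - F(O(24, -13)) = -418346 - (-18 + 14*24*(-13)) = -418346 - (-18 - 4368) = -418346 - 1*(-4386) = -418346 + 4386 = -413960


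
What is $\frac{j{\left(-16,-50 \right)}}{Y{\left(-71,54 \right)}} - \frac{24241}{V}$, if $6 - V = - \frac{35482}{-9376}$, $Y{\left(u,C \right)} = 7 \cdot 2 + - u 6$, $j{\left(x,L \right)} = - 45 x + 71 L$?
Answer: $- \frac{5003179073}{457028} \approx -10947.0$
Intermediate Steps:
$Y{\left(u,C \right)} = 14 - 6 u$
$V = \frac{10387}{4688}$ ($V = 6 - - \frac{35482}{-9376} = 6 - \left(-35482\right) \left(- \frac{1}{9376}\right) = 6 - \frac{17741}{4688} = \frac{10387}{4688} \approx 2.2157$)
$\frac{j{\left(-16,-50 \right)}}{Y{\left(-71,54 \right)}} - \frac{24241}{V} = \frac{\left(-45\right) \left(-16\right) + 71 \left(-50\right)}{14 - -426} - \frac{24241}{\frac{10387}{4688}} = \frac{720 - 3550}{14 + 426} - \frac{113641808}{10387} = - \frac{2830}{440} - \frac{113641808}{10387} = \left(-2830\right) \frac{1}{440} - \frac{113641808}{10387} = - \frac{283}{44} - \frac{113641808}{10387} = - \frac{5003179073}{457028}$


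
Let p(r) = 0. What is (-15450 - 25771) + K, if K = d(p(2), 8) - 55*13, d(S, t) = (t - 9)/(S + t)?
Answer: -335489/8 ≈ -41936.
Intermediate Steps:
d(S, t) = (-9 + t)/(S + t)
K = -5721/8 (K = (-9 + 8)/(0 + 8) - 55*13 = -1/8 - 715 = (⅛)*(-1) - 715 = -⅛ - 715 = -5721/8 ≈ -715.13)
(-15450 - 25771) + K = (-15450 - 25771) - 5721/8 = -41221 - 5721/8 = -335489/8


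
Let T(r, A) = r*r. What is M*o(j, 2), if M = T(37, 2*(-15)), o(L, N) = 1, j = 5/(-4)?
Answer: 1369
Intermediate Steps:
j = -5/4 (j = 5*(-1/4) = -5/4 ≈ -1.2500)
T(r, A) = r**2
M = 1369 (M = 37**2 = 1369)
M*o(j, 2) = 1369*1 = 1369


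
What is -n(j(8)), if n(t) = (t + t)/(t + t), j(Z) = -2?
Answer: -1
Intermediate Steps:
n(t) = 1 (n(t) = (2*t)/((2*t)) = (2*t)*(1/(2*t)) = 1)
-n(j(8)) = -1*1 = -1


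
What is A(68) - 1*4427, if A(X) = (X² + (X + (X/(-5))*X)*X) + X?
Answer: -289987/5 ≈ -57997.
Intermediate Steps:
A(X) = X + X² + X*(X - X²/5) (A(X) = (X² + (X + (X*(-⅕))*X)*X) + X = (X² + (X + (-X/5)*X)*X) + X = (X² + (X - X²/5)*X) + X = (X² + X*(X - X²/5)) + X = X + X² + X*(X - X²/5))
A(68) - 1*4427 = (⅕)*68*(5 - 1*68² + 10*68) - 1*4427 = (⅕)*68*(5 - 1*4624 + 680) - 4427 = (⅕)*68*(5 - 4624 + 680) - 4427 = (⅕)*68*(-3939) - 4427 = -267852/5 - 4427 = -289987/5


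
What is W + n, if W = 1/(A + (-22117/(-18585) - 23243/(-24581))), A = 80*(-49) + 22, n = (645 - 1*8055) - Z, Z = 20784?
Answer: -50179073980221897/1779778446598 ≈ -28194.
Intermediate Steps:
n = -28194 (n = (645 - 1*8055) - 1*20784 = (645 - 8055) - 20784 = -7410 - 20784 = -28194)
A = -3898 (A = -3920 + 22 = -3898)
W = -456837885/1779778446598 (W = 1/(-3898 + (-22117/(-18585) - 23243/(-24581))) = 1/(-3898 + (-22117*(-1/18585) - 23243*(-1/24581))) = 1/(-3898 + (22117/18585 + 23243/24581)) = 1/(-3898 + 975629132/456837885) = 1/(-1779778446598/456837885) = -456837885/1779778446598 ≈ -0.00025668)
W + n = -456837885/1779778446598 - 28194 = -50179073980221897/1779778446598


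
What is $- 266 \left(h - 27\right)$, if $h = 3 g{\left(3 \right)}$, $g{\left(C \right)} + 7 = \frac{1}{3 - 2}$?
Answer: $11970$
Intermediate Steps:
$g{\left(C \right)} = -6$ ($g{\left(C \right)} = -7 + \frac{1}{3 - 2} = -7 + 1^{-1} = -7 + 1 = -6$)
$h = -18$ ($h = 3 \left(-6\right) = -18$)
$- 266 \left(h - 27\right) = - 266 \left(-18 - 27\right) = \left(-266\right) \left(-45\right) = 11970$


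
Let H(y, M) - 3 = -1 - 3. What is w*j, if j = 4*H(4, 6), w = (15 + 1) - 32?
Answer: 64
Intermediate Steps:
H(y, M) = -1 (H(y, M) = 3 + (-1 - 3) = 3 - 4 = -1)
w = -16 (w = 16 - 32 = -16)
j = -4 (j = 4*(-1) = -4)
w*j = -16*(-4) = 64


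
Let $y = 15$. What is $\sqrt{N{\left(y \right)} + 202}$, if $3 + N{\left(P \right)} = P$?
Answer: $\sqrt{214} \approx 14.629$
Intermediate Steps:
$N{\left(P \right)} = -3 + P$
$\sqrt{N{\left(y \right)} + 202} = \sqrt{\left(-3 + 15\right) + 202} = \sqrt{12 + 202} = \sqrt{214}$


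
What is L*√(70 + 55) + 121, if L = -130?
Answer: 121 - 650*√5 ≈ -1332.4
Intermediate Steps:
L*√(70 + 55) + 121 = -130*√(70 + 55) + 121 = -650*√5 + 121 = 121 - 650*√5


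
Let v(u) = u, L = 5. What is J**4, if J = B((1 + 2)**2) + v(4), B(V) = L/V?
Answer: 2825761/6561 ≈ 430.69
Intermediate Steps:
B(V) = 5/V
J = 41/9 (J = 5/((1 + 2)**2) + 4 = 5/(3**2) + 4 = 5/9 + 4 = 41/9 ≈ 4.5556)
J**4 = (41/9)**4 = 2825761/6561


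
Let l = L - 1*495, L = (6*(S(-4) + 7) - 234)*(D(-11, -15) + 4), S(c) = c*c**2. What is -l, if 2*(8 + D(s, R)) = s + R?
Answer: -9297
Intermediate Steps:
S(c) = c**3
D(s, R) = -8 + R/2 + s/2 (D(s, R) = -8 + (s + R)/2 = -8 + (R + s)/2 = -8 + (R/2 + s/2) = -8 + R/2 + s/2)
L = 9792 (L = (6*((-4)**3 + 7) - 234)*((-8 + (1/2)*(-15) + (1/2)*(-11)) + 4) = (6*(-64 + 7) - 234)*((-8 - 15/2 - 11/2) + 4) = (6*(-57) - 234)*(-21 + 4) = (-342 - 234)*(-17) = -576*(-17) = 9792)
l = 9297 (l = 9792 - 1*495 = 9792 - 495 = 9297)
-l = -1*9297 = -9297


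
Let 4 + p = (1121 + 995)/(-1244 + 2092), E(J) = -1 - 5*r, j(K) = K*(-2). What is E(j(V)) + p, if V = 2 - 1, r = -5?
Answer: 4769/212 ≈ 22.495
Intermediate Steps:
V = 1
j(K) = -2*K
E(J) = 24 (E(J) = -1 - 5*(-5) = -1 + 25 = 24)
p = -319/212 (p = -4 + (1121 + 995)/(-1244 + 2092) = -4 + 2116/848 = -4 + 2116*(1/848) = -4 + 529/212 = -319/212 ≈ -1.5047)
E(j(V)) + p = 24 - 319/212 = 4769/212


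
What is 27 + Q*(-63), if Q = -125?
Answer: 7902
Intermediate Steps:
27 + Q*(-63) = 27 - 125*(-63) = 27 + 7875 = 7902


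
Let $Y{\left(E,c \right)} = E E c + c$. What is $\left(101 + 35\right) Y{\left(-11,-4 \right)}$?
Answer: $-66368$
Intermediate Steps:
$Y{\left(E,c \right)} = c + c E^{2}$ ($Y{\left(E,c \right)} = E^{2} c + c = c E^{2} + c = c + c E^{2}$)
$\left(101 + 35\right) Y{\left(-11,-4 \right)} = \left(101 + 35\right) \left(- 4 \left(1 + \left(-11\right)^{2}\right)\right) = 136 \left(- 4 \left(1 + 121\right)\right) = 136 \left(\left(-4\right) 122\right) = 136 \left(-488\right) = -66368$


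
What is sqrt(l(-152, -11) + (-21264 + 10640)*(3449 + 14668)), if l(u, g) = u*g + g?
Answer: I*sqrt(192473347) ≈ 13873.0*I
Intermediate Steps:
l(u, g) = g + g*u (l(u, g) = g*u + g = g + g*u)
sqrt(l(-152, -11) + (-21264 + 10640)*(3449 + 14668)) = sqrt(-11*(1 - 152) + (-21264 + 10640)*(3449 + 14668)) = sqrt(-11*(-151) - 10624*18117) = sqrt(1661 - 192475008) = sqrt(-192473347) = I*sqrt(192473347)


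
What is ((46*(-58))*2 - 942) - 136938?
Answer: -143216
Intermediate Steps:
((46*(-58))*2 - 942) - 136938 = (-2668*2 - 942) - 136938 = (-5336 - 942) - 136938 = -6278 - 136938 = -143216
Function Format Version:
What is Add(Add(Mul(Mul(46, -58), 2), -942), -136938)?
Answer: -143216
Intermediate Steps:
Add(Add(Mul(Mul(46, -58), 2), -942), -136938) = Add(Add(Mul(-2668, 2), -942), -136938) = Add(Add(-5336, -942), -136938) = Add(-6278, -136938) = -143216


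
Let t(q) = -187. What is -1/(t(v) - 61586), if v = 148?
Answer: 1/61773 ≈ 1.6188e-5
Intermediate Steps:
-1/(t(v) - 61586) = -1/(-187 - 61586) = -1/(-61773) = -1*(-1/61773) = 1/61773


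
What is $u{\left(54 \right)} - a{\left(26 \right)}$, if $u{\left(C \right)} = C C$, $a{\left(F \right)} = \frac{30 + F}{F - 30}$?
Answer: $2930$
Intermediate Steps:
$a{\left(F \right)} = \frac{30 + F}{-30 + F}$
$u{\left(C \right)} = C^{2}$
$u{\left(54 \right)} - a{\left(26 \right)} = 54^{2} - \frac{30 + 26}{-30 + 26} = 2916 - \frac{1}{-4} \cdot 56 = 2916 - \left(- \frac{1}{4}\right) 56 = 2916 - -14 = 2916 + 14 = 2930$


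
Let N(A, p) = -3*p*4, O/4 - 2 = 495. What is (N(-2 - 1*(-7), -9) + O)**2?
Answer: 4393216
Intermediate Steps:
O = 1988 (O = 8 + 4*495 = 8 + 1980 = 1988)
N(A, p) = -12*p
(N(-2 - 1*(-7), -9) + O)**2 = (-12*(-9) + 1988)**2 = (108 + 1988)**2 = 2096**2 = 4393216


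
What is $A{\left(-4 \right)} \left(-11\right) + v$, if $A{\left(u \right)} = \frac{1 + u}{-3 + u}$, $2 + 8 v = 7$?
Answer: $- \frac{229}{56} \approx -4.0893$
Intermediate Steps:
$v = \frac{5}{8}$ ($v = - \frac{1}{4} + \frac{1}{8} \cdot 7 = - \frac{1}{4} + \frac{7}{8} = \frac{5}{8} \approx 0.625$)
$A{\left(u \right)} = \frac{1 + u}{-3 + u}$
$A{\left(-4 \right)} \left(-11\right) + v = \frac{1 - 4}{-3 - 4} \left(-11\right) + \frac{5}{8} = \frac{1}{-7} \left(-3\right) \left(-11\right) + \frac{5}{8} = \left(- \frac{1}{7}\right) \left(-3\right) \left(-11\right) + \frac{5}{8} = \frac{3}{7} \left(-11\right) + \frac{5}{8} = - \frac{33}{7} + \frac{5}{8} = - \frac{229}{56}$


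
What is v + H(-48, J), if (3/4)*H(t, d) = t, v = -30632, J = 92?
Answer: -30696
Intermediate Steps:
H(t, d) = 4*t/3
v + H(-48, J) = -30632 + (4/3)*(-48) = -30632 - 64 = -30696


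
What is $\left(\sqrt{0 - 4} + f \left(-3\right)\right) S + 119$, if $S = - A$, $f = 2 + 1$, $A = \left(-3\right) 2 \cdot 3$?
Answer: $-43 + 36 i \approx -43.0 + 36.0 i$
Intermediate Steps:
$A = -18$ ($A = \left(-6\right) 3 = -18$)
$f = 3$
$S = 18$ ($S = \left(-1\right) \left(-18\right) = 18$)
$\left(\sqrt{0 - 4} + f \left(-3\right)\right) S + 119 = \left(\sqrt{0 - 4} + 3 \left(-3\right)\right) 18 + 119 = \left(\sqrt{-4} - 9\right) 18 + 119 = \left(2 i - 9\right) 18 + 119 = \left(-9 + 2 i\right) 18 + 119 = \left(-162 + 36 i\right) + 119 = -43 + 36 i$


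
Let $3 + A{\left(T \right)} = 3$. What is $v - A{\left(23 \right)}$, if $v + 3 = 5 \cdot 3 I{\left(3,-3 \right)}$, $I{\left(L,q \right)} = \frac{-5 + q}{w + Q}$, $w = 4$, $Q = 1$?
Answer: $-27$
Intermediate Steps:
$A{\left(T \right)} = 0$ ($A{\left(T \right)} = -3 + 3 = 0$)
$I{\left(L,q \right)} = -1 + \frac{q}{5}$ ($I{\left(L,q \right)} = \frac{-5 + q}{4 + 1} = \frac{-5 + q}{5} = \left(-5 + q\right) \frac{1}{5} = -1 + \frac{q}{5}$)
$v = -27$ ($v = -3 + 5 \cdot 3 \left(-1 + \frac{1}{5} \left(-3\right)\right) = -3 + 15 \left(-1 - \frac{3}{5}\right) = -3 + 15 \left(- \frac{8}{5}\right) = -3 - 24 = -27$)
$v - A{\left(23 \right)} = -27 - 0 = -27 + 0 = -27$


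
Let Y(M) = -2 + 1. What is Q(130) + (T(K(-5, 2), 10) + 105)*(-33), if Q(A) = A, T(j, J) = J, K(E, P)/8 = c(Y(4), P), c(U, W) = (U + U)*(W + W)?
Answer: -3665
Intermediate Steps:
Y(M) = -1
c(U, W) = 4*U*W (c(U, W) = (2*U)*(2*W) = 4*U*W)
K(E, P) = -32*P (K(E, P) = 8*(4*(-1)*P) = 8*(-4*P) = -32*P)
Q(130) + (T(K(-5, 2), 10) + 105)*(-33) = 130 + (10 + 105)*(-33) = 130 + 115*(-33) = 130 - 3795 = -3665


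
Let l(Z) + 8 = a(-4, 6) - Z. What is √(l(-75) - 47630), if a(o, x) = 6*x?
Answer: I*√47527 ≈ 218.01*I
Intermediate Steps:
l(Z) = 28 - Z (l(Z) = -8 + (6*6 - Z) = -8 + (36 - Z) = 28 - Z)
√(l(-75) - 47630) = √((28 - 1*(-75)) - 47630) = √((28 + 75) - 47630) = √(103 - 47630) = √(-47527) = I*√47527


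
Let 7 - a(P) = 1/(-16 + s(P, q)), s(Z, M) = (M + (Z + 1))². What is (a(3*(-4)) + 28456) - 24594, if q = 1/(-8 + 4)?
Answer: 6844245/1769 ≈ 3869.0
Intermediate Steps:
q = -¼ (q = 1/(-4) = -¼ ≈ -0.25000)
s(Z, M) = (1 + M + Z)² (s(Z, M) = (M + (1 + Z))² = (1 + M + Z)²)
a(P) = 7 - 1/(-16 + (¾ + P)²) (a(P) = 7 - 1/(-16 + (1 - ¼ + P)²) = 7 - 1/(-16 + (¾ + P)²))
(a(3*(-4)) + 28456) - 24594 = ((-1808 + 7*(3 + 4*(3*(-4)))²)/(-256 + (3 + 4*(3*(-4)))²) + 28456) - 24594 = ((-1808 + 7*(3 + 4*(-12))²)/(-256 + (3 + 4*(-12))²) + 28456) - 24594 = ((-1808 + 7*(3 - 48)²)/(-256 + (3 - 48)²) + 28456) - 24594 = ((-1808 + 7*(-45)²)/(-256 + (-45)²) + 28456) - 24594 = ((-1808 + 7*2025)/(-256 + 2025) + 28456) - 24594 = ((-1808 + 14175)/1769 + 28456) - 24594 = ((1/1769)*12367 + 28456) - 24594 = (12367/1769 + 28456) - 24594 = 50351031/1769 - 24594 = 6844245/1769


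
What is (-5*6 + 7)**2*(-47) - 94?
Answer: -24957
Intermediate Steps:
(-5*6 + 7)**2*(-47) - 94 = (-30 + 7)**2*(-47) - 94 = (-23)**2*(-47) - 94 = 529*(-47) - 94 = -24863 - 94 = -24957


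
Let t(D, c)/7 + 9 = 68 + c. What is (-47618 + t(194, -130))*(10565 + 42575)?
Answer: -2556831100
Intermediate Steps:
t(D, c) = 413 + 7*c (t(D, c) = -63 + 7*(68 + c) = -63 + (476 + 7*c) = 413 + 7*c)
(-47618 + t(194, -130))*(10565 + 42575) = (-47618 + (413 + 7*(-130)))*(10565 + 42575) = (-47618 + (413 - 910))*53140 = (-47618 - 497)*53140 = -48115*53140 = -2556831100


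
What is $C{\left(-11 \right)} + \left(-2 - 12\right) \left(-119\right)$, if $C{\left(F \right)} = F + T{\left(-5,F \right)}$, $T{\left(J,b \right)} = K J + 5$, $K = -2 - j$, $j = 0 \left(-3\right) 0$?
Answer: $1670$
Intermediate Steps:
$j = 0$ ($j = 0 \cdot 0 = 0$)
$K = -2$ ($K = -2 - 0 = -2 + 0 = -2$)
$T{\left(J,b \right)} = 5 - 2 J$ ($T{\left(J,b \right)} = - 2 J + 5 = 5 - 2 J$)
$C{\left(F \right)} = 15 + F$ ($C{\left(F \right)} = F + \left(5 - -10\right) = F + \left(5 + 10\right) = F + 15 = 15 + F$)
$C{\left(-11 \right)} + \left(-2 - 12\right) \left(-119\right) = \left(15 - 11\right) + \left(-2 - 12\right) \left(-119\right) = 4 + \left(-2 - 12\right) \left(-119\right) = 4 - -1666 = 4 + 1666 = 1670$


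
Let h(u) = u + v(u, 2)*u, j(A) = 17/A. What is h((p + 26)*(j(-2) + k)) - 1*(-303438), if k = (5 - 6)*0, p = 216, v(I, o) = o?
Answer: 297267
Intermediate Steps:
k = 0 (k = -1*0 = 0)
h(u) = 3*u (h(u) = u + 2*u = 3*u)
h((p + 26)*(j(-2) + k)) - 1*(-303438) = 3*((216 + 26)*(17/(-2) + 0)) - 1*(-303438) = 3*(242*(17*(-½) + 0)) + 303438 = 3*(242*(-17/2 + 0)) + 303438 = 3*(242*(-17/2)) + 303438 = 3*(-2057) + 303438 = -6171 + 303438 = 297267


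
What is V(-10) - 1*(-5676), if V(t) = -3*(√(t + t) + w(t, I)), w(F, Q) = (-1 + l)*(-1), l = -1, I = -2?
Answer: 5670 - 6*I*√5 ≈ 5670.0 - 13.416*I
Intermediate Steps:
w(F, Q) = 2 (w(F, Q) = (-1 - 1)*(-1) = -2*(-1) = 2)
V(t) = -6 - 3*√2*√t (V(t) = -3*(√(t + t) + 2) = -3*(√(2*t) + 2) = -3*(√2*√t + 2) = -3*(2 + √2*√t) = -6 - 3*√2*√t)
V(-10) - 1*(-5676) = (-6 - 3*√2*√(-10)) - 1*(-5676) = (-6 - 3*√2*I*√10) + 5676 = (-6 - 6*I*√5) + 5676 = 5670 - 6*I*√5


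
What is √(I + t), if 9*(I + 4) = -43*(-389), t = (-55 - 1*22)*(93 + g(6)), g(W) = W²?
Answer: I*√72706/3 ≈ 89.88*I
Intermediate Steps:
t = -9933 (t = (-55 - 1*22)*(93 + 6²) = (-55 - 22)*(93 + 36) = -77*129 = -9933)
I = 16691/9 (I = -4 + (-43*(-389))/9 = -4 + (⅑)*16727 = -4 + 16727/9 = 16691/9 ≈ 1854.6)
√(I + t) = √(16691/9 - 9933) = √(-72706/9) = I*√72706/3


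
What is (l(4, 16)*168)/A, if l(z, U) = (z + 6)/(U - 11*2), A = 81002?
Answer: -140/40501 ≈ -0.0034567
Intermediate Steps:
l(z, U) = (6 + z)/(-22 + U) (l(z, U) = (6 + z)/(U - 22) = (6 + z)/(-22 + U))
(l(4, 16)*168)/A = (((6 + 4)/(-22 + 16))*168)/81002 = ((10/(-6))*168)*(1/81002) = (-⅙*10*168)*(1/81002) = -5/3*168*(1/81002) = -280*1/81002 = -140/40501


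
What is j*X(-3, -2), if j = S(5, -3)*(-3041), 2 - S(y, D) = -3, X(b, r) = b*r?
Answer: -91230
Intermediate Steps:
S(y, D) = 5 (S(y, D) = 2 - 1*(-3) = 2 + 3 = 5)
j = -15205 (j = 5*(-3041) = -15205)
j*X(-3, -2) = -(-45615)*(-2) = -15205*6 = -91230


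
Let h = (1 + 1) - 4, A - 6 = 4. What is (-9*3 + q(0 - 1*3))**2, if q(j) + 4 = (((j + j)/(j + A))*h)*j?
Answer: 64009/49 ≈ 1306.3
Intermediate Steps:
A = 10 (A = 6 + 4 = 10)
h = -2 (h = 2 - 4 = -2)
q(j) = -4 - 4*j**2/(10 + j) (q(j) = -4 + (((j + j)/(j + 10))*(-2))*j = -4 + (((2*j)/(10 + j))*(-2))*j = -4 + ((2*j/(10 + j))*(-2))*j = -4 + (-4*j/(10 + j))*j = -4 - 4*j**2/(10 + j))
(-9*3 + q(0 - 1*3))**2 = (-9*3 + 4*(-10 - (0 - 1*3) - (0 - 1*3)**2)/(10 + (0 - 1*3)))**2 = (-27 + 4*(-10 - (0 - 3) - (0 - 3)**2)/(10 + (0 - 3)))**2 = (-27 + 4*(-10 - 1*(-3) - 1*(-3)**2)/(10 - 3))**2 = (-27 + 4*(-10 + 3 - 1*9)/7)**2 = (-27 + 4*(1/7)*(-10 + 3 - 9))**2 = (-27 + 4*(1/7)*(-16))**2 = (-27 - 64/7)**2 = (-253/7)**2 = 64009/49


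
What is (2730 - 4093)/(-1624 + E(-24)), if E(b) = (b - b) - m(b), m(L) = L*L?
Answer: 1363/2200 ≈ 0.61954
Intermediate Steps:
m(L) = L²
E(b) = -b² (E(b) = (b - b) - b² = 0 - b² = -b²)
(2730 - 4093)/(-1624 + E(-24)) = (2730 - 4093)/(-1624 - 1*(-24)²) = -1363/(-1624 - 1*576) = -1363/(-1624 - 576) = -1363/(-2200) = -1363*(-1/2200) = 1363/2200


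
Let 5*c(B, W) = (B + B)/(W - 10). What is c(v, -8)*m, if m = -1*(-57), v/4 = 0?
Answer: 0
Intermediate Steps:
v = 0 (v = 4*0 = 0)
c(B, W) = 2*B/(5*(-10 + W)) (c(B, W) = ((B + B)/(W - 10))/5 = ((2*B)/(-10 + W))/5 = (2*B/(-10 + W))/5 = 2*B/(5*(-10 + W)))
m = 57
c(v, -8)*m = ((2/5)*0/(-10 - 8))*57 = ((2/5)*0/(-18))*57 = ((2/5)*0*(-1/18))*57 = 0*57 = 0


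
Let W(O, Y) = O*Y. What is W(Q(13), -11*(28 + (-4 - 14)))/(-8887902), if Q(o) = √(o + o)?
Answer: 55*√26/4443951 ≈ 6.3107e-5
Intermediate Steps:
Q(o) = √2*√o (Q(o) = √(2*o) = √2*√o)
W(Q(13), -11*(28 + (-4 - 14)))/(-8887902) = ((√2*√13)*(-11*(28 + (-4 - 14))))/(-8887902) = (√26*(-11*(28 - 18)))*(-1/8887902) = (√26*(-11*10))*(-1/8887902) = (√26*(-110))*(-1/8887902) = -110*√26*(-1/8887902) = 55*√26/4443951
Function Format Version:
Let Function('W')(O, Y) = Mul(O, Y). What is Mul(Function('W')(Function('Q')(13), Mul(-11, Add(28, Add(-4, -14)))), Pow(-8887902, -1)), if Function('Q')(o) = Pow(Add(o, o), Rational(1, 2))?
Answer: Mul(Rational(55, 4443951), Pow(26, Rational(1, 2))) ≈ 6.3107e-5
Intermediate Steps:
Function('Q')(o) = Mul(Pow(2, Rational(1, 2)), Pow(o, Rational(1, 2))) (Function('Q')(o) = Pow(Mul(2, o), Rational(1, 2)) = Mul(Pow(2, Rational(1, 2)), Pow(o, Rational(1, 2))))
Mul(Function('W')(Function('Q')(13), Mul(-11, Add(28, Add(-4, -14)))), Pow(-8887902, -1)) = Mul(Mul(Mul(Pow(2, Rational(1, 2)), Pow(13, Rational(1, 2))), Mul(-11, Add(28, Add(-4, -14)))), Pow(-8887902, -1)) = Mul(Mul(Pow(26, Rational(1, 2)), Mul(-11, Add(28, -18))), Rational(-1, 8887902)) = Mul(Mul(Pow(26, Rational(1, 2)), Mul(-11, 10)), Rational(-1, 8887902)) = Mul(Mul(Pow(26, Rational(1, 2)), -110), Rational(-1, 8887902)) = Mul(Mul(-110, Pow(26, Rational(1, 2))), Rational(-1, 8887902)) = Mul(Rational(55, 4443951), Pow(26, Rational(1, 2)))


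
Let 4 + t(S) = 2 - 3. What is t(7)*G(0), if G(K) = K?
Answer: 0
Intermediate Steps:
t(S) = -5 (t(S) = -4 + (2 - 3) = -4 - 1 = -5)
t(7)*G(0) = -5*0 = 0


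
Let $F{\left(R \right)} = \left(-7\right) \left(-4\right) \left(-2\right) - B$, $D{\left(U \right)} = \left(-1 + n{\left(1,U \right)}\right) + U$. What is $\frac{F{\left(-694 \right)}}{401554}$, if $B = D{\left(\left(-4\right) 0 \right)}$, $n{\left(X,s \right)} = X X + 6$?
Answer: $- \frac{31}{200777} \approx -0.0001544$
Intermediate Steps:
$n{\left(X,s \right)} = 6 + X^{2}$ ($n{\left(X,s \right)} = X^{2} + 6 = 6 + X^{2}$)
$D{\left(U \right)} = 6 + U$ ($D{\left(U \right)} = \left(-1 + \left(6 + 1^{2}\right)\right) + U = \left(-1 + \left(6 + 1\right)\right) + U = \left(-1 + 7\right) + U = 6 + U$)
$B = 6$ ($B = 6 - 0 = 6 + 0 = 6$)
$F{\left(R \right)} = -62$ ($F{\left(R \right)} = \left(-7\right) \left(-4\right) \left(-2\right) - 6 = 28 \left(-2\right) - 6 = -56 - 6 = -62$)
$\frac{F{\left(-694 \right)}}{401554} = - \frac{62}{401554} = \left(-62\right) \frac{1}{401554} = - \frac{31}{200777}$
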